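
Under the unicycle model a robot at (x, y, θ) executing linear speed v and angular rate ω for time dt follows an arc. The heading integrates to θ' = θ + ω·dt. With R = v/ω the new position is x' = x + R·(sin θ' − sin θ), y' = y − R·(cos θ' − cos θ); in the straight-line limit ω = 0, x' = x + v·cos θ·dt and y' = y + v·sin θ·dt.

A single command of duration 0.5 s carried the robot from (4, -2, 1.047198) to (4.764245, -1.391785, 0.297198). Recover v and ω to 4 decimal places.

v = 2.0000, ω = -1.5000

Δθ = 0.297198 − 1.047198 = -0.750000
ω = Δθ/dt = -0.750000/0.5 = -1.5000
R = Δx/(sin θ' − sin θ) = -1.3333
v = R·ω = -1.3333·-1.5000 = 2.0000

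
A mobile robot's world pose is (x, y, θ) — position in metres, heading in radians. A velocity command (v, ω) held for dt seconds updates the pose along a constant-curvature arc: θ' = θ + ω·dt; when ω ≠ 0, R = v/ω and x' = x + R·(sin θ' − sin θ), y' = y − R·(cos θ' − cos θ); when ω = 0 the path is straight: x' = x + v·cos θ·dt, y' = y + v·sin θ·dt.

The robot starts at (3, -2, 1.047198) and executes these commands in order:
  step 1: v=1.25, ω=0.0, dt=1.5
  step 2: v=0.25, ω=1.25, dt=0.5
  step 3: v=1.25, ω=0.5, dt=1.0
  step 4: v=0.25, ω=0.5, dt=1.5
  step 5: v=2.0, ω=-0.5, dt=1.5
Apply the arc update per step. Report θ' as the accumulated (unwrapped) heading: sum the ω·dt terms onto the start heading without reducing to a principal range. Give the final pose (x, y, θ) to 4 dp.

step 1: θ'=1.0472 (straight) → pose (3.9375, -0.3762, 1.0472)
step 2: θ'=1.6722 (R=0.2000) → pose (3.9633, -0.2560, 1.6722)
step 3: θ'=2.1722 (R=2.5000) → pose (3.5375, 0.9055, 2.1722)
step 4: θ'=2.9222 (R=0.5000) → pose (3.2340, 1.1106, 2.9222)
step 5: θ'=2.1722 (R=-4.0000) → pose (0.8064, 2.7515, 2.1722)

(0.8064, 2.7515, 2.1722)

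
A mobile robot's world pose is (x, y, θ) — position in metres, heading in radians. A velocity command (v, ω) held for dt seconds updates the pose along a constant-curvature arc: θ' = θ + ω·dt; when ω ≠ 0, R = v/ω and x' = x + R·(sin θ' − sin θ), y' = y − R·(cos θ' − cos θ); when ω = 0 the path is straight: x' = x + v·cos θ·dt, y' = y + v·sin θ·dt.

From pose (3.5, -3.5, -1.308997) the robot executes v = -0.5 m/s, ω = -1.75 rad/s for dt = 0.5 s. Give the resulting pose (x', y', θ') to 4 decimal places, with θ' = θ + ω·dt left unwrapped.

θ' = -1.3090 + -1.75·0.5 = -2.1840
R = v/ω = -0.5/-1.75 = 0.2857
x' = 3.5 + 0.2857·(sin -2.1840 − sin -1.3090) = 3.5423
y' = -3.5 − 0.2857·(cos -2.1840 − cos -1.3090) = -3.2616

(3.5423, -3.2616, -2.1840)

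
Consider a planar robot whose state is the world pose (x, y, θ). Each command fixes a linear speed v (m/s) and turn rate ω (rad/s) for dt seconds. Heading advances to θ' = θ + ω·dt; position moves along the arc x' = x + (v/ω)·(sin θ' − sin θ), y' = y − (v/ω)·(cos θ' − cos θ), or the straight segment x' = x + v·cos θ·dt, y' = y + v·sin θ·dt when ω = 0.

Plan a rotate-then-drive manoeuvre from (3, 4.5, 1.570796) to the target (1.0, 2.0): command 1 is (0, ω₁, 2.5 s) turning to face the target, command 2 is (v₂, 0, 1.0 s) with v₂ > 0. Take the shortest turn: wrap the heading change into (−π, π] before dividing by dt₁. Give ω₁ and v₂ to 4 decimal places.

ω₁ = 0.9867, v₂ = 3.2016

heading to target = atan2(2−4.5, 1−3) = -2.2455
Δθ = wrap(-2.2455 − 1.5708) = 2.4669; ω₁ = Δθ/dt₁ = 0.9867
distance = √((1−3)² + (2−4.5)²) = 3.2016; v₂ = distance/dt₂ = 3.2016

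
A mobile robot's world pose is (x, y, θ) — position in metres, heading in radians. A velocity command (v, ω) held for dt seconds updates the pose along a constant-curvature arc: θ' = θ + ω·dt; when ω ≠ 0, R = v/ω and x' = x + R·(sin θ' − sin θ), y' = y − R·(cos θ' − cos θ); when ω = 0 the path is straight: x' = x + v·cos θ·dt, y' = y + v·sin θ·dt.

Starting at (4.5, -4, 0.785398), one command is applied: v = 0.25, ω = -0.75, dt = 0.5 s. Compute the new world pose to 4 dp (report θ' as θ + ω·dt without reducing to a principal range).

(4.6027, -3.9300, 0.4104)

θ' = 0.7854 + -0.75·0.5 = 0.4104
R = v/ω = 0.25/-0.75 = -0.3333
x' = 4.5 + -0.3333·(sin 0.4104 − sin 0.7854) = 4.6027
y' = -4 − -0.3333·(cos 0.4104 − cos 0.7854) = -3.9300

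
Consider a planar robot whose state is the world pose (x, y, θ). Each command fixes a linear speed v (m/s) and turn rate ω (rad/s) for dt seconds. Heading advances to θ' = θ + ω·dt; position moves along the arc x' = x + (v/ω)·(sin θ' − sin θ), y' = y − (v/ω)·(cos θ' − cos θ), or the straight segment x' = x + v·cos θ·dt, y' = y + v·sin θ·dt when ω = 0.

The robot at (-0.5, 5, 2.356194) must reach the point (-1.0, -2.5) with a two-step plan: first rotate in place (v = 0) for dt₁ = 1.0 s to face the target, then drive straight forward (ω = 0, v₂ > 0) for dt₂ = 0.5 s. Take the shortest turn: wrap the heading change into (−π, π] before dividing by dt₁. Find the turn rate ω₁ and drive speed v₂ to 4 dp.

heading to target = atan2(-2.5−5, -1−-0.5) = -1.6374
Δθ = wrap(-1.6374 − 2.3562) = 2.2896; ω₁ = Δθ/dt₁ = 2.2896
distance = √((-1−-0.5)² + (-2.5−5)²) = 7.5166; v₂ = distance/dt₂ = 15.0333

ω₁ = 2.2896, v₂ = 15.0333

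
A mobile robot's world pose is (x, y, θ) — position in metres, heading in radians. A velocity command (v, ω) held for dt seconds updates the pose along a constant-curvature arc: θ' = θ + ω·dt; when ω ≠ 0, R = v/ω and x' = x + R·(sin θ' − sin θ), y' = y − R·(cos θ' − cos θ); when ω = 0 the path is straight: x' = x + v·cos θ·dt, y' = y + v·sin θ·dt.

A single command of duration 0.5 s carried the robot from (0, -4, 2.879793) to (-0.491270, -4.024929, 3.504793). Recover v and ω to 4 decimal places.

Δθ = 3.504793 − 2.879793 = 0.625000
ω = Δθ/dt = 0.625000/0.5 = 1.2500
R = Δx/(sin θ' − sin θ) = 0.8000
v = R·ω = 0.8000·1.2500 = 1.0000

v = 1.0000, ω = 1.2500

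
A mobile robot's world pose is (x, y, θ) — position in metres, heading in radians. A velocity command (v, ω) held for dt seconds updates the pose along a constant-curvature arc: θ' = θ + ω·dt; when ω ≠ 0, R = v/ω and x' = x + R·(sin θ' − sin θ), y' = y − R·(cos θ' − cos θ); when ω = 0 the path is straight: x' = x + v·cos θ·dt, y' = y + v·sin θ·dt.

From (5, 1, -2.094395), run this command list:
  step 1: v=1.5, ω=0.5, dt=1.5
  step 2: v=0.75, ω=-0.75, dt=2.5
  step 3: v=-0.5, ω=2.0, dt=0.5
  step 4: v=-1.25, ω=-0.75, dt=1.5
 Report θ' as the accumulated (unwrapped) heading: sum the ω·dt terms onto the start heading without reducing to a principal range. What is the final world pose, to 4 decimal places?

step 1: θ'=-1.3444 (R=3.0000) → pose (4.6746, -1.1734, -1.3444)
step 2: θ'=-3.2194 (R=-1.0000) → pose (3.6224, -2.3949, -3.2194)
step 3: θ'=-2.2194 (R=-0.2500) → pose (3.8411, -2.2966, -2.2194)
step 4: θ'=-3.3444 (R=1.6667) → pose (5.5050, -1.6709, -3.3444)

(5.5050, -1.6709, -3.3444)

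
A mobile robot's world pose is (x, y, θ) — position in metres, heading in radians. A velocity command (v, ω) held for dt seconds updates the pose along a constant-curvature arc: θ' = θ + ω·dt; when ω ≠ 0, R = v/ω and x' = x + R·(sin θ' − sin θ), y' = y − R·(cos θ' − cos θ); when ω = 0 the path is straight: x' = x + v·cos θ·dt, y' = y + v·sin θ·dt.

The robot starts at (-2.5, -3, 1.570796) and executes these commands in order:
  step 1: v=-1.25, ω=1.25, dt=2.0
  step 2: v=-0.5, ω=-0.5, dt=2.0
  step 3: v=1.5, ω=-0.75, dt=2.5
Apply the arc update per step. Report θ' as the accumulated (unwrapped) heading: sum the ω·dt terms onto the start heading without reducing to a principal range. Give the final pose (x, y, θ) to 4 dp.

(-1.5465, -0.4719, 1.1958)

step 1: θ'=4.0708 (R=-1.0000) → pose (-0.6989, -3.5985, 4.0708)
step 2: θ'=3.0708 (R=1.0000) → pose (0.1730, -3.1995, 3.0708)
step 3: θ'=1.1958 (R=-2.0000) → pose (-1.5465, -0.4719, 1.1958)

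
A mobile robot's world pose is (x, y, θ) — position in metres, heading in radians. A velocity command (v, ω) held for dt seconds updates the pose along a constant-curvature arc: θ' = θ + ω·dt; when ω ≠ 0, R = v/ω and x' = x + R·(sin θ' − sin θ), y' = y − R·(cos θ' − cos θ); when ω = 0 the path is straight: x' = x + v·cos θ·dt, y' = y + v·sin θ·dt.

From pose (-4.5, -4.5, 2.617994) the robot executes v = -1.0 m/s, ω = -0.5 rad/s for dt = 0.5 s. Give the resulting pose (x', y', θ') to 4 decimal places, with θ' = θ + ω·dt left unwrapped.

θ' = 2.6180 + -0.5·0.5 = 2.3680
R = v/ω = -1.0/-0.5 = 2.0000
x' = -4.5 + 2.0000·(sin 2.3680 − sin 2.6180) = -4.1026
y' = -4.5 − 2.0000·(cos 2.3680 − cos 2.6180) = -4.8012

(-4.1026, -4.8012, 2.3680)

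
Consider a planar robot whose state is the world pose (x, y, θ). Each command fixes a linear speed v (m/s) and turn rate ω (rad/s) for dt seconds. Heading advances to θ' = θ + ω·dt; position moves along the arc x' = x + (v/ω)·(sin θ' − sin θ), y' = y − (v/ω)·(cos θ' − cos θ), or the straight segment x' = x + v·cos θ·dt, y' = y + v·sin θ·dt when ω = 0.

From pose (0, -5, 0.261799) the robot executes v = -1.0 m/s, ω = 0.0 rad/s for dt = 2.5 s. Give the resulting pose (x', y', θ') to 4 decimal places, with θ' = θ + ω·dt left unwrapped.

(-2.4148, -5.6470, 0.2618)

θ' = 0.2618 + 0.0·2.5 = 0.2618
ω = 0 → straight: x' = 0 + -1.0·cos(0.2618)·2.5 = -2.4148
y' = -5 + -1.0·sin(0.2618)·2.5 = -5.6470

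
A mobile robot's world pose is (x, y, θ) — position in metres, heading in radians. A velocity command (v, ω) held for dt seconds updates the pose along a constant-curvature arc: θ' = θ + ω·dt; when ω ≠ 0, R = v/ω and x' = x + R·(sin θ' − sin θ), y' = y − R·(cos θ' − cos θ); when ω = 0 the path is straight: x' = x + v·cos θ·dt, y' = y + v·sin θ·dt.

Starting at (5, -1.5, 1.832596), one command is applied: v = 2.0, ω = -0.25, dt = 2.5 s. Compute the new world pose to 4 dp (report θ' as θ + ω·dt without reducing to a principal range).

θ' = 1.8326 + -0.25·2.5 = 1.2076
R = v/ω = 2.0/-0.25 = -8.0000
x' = 5 + -8.0000·(sin 1.2076 − sin 1.8326) = 5.2493
y' = -1.5 − -8.0000·(cos 1.2076 − cos 1.8326) = 3.4127

(5.2493, 3.4127, 1.2076)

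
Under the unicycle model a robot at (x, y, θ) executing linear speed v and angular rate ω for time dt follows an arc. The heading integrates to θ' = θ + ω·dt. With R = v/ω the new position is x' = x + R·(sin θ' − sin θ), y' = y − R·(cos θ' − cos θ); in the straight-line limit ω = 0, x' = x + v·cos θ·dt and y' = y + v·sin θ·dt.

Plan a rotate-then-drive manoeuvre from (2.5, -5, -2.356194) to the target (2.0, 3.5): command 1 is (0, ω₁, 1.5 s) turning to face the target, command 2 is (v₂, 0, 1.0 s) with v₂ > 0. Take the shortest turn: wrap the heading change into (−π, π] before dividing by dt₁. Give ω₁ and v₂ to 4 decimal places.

ω₁ = -1.5316, v₂ = 8.5147

heading to target = atan2(3.5−-5, 2−2.5) = 1.6296
Δθ = wrap(1.6296 − -2.3562) = -2.2974; ω₁ = Δθ/dt₁ = -1.5316
distance = √((2−2.5)² + (3.5−-5)²) = 8.5147; v₂ = distance/dt₂ = 8.5147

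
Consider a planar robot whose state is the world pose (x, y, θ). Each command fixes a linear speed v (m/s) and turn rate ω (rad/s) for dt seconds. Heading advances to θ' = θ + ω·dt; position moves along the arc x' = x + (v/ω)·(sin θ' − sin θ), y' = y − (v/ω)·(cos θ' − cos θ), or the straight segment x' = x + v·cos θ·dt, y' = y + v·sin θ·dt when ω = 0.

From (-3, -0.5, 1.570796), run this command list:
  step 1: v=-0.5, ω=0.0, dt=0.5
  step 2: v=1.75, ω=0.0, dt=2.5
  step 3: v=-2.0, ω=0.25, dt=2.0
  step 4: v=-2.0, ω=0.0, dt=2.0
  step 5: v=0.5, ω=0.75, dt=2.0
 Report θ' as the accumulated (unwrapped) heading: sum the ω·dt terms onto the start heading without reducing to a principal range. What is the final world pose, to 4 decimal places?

step 1: θ'=1.5708 (straight) → pose (-3.0000, -0.7500, 1.5708)
step 2: θ'=1.5708 (straight) → pose (-3.0000, 3.6250, 1.5708)
step 3: θ'=2.0708 (R=-8.0000) → pose (-2.0207, -0.2104, 2.0708)
step 4: θ'=2.0708 (straight) → pose (-0.1030, -3.7207, 2.0708)
step 5: θ'=3.5708 (R=0.6667) → pose (-0.9654, -3.4342, 3.5708)

(-0.9654, -3.4342, 3.5708)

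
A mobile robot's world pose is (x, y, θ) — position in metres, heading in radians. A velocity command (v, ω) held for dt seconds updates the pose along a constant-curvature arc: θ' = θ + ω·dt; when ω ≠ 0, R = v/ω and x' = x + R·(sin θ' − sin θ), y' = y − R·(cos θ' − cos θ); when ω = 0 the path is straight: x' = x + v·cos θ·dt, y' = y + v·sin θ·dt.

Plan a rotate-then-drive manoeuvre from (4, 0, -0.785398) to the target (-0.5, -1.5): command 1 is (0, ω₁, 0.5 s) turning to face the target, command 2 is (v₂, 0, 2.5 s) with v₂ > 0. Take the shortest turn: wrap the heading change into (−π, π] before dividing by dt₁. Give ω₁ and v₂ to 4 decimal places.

ω₁ = -4.0689, v₂ = 1.8974

heading to target = atan2(-1.5−0, -0.5−4) = -2.8198
Δθ = wrap(-2.8198 − -0.7854) = -2.0344; ω₁ = Δθ/dt₁ = -4.0689
distance = √((-0.5−4)² + (-1.5−0)²) = 4.7434; v₂ = distance/dt₂ = 1.8974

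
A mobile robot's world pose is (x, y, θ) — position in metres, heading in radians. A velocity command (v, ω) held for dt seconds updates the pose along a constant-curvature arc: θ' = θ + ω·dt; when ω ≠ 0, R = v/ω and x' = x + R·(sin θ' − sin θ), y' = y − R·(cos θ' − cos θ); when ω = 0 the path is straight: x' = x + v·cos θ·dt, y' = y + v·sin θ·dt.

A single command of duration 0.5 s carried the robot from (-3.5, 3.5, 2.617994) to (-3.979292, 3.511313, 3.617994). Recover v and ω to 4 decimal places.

v = 1.0000, ω = 2.0000

Δθ = 3.617994 − 2.617994 = 1.000000
ω = Δθ/dt = 1.000000/0.5 = 2.0000
R = Δx/(sin θ' − sin θ) = 0.5000
v = R·ω = 0.5000·2.0000 = 1.0000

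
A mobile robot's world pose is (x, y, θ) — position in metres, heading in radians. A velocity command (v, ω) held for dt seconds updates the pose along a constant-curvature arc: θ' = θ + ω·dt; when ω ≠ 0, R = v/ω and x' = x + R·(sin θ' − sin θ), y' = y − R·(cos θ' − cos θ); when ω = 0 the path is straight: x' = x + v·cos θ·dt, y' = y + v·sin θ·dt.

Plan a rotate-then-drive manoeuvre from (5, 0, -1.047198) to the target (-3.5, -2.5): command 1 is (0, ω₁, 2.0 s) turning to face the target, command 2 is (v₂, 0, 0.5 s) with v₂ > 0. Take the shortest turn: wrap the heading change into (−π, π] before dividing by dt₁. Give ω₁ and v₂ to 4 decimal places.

ω₁ = -0.9042, v₂ = 17.7200

heading to target = atan2(-2.5−0, -3.5−5) = -2.8555
Δθ = wrap(-2.8555 − -1.0472) = -1.8083; ω₁ = Δθ/dt₁ = -0.9042
distance = √((-3.5−5)² + (-2.5−0)²) = 8.8600; v₂ = distance/dt₂ = 17.7200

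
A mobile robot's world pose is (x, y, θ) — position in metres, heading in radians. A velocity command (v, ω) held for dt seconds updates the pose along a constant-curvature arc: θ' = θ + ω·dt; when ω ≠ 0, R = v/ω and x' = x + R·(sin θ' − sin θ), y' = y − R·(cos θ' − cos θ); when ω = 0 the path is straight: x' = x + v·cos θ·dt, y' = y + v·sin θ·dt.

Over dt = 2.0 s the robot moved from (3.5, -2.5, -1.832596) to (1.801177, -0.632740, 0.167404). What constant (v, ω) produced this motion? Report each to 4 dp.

v = -1.5000, ω = 1.0000

Δθ = 0.167404 − -1.832596 = 2.000000
ω = Δθ/dt = 2.000000/2.0 = 1.0000
R = −Δy/(cos θ' − cos θ) = -1.5000
v = R·ω = -1.5000·1.0000 = -1.5000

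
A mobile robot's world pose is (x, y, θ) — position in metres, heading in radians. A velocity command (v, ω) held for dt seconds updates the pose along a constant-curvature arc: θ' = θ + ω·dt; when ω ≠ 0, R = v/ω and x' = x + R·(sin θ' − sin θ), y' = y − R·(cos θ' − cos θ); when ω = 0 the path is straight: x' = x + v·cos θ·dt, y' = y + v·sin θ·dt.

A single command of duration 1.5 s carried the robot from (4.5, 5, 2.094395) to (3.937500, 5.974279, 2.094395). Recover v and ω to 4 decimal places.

v = 0.7500, ω = 0.0000

Δθ = 2.094395 − 2.094395 = 0.000000
ω = Δθ/dt = 0.000000/1.5 = 0.0000
ω = 0 → v = (Δx·cos θ + Δy·sin θ)/dt = 0.7500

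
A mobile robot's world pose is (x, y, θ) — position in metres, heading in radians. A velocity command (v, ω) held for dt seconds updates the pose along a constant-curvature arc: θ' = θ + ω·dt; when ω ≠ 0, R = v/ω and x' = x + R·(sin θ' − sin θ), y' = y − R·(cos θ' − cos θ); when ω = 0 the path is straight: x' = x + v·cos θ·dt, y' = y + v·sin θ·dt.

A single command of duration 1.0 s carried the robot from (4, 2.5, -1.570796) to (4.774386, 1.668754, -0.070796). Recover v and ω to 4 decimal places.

v = 1.2500, ω = 1.5000

Δθ = -0.070796 − -1.570796 = 1.500000
ω = Δθ/dt = 1.500000/1.0 = 1.5000
R = −Δy/(cos θ' − cos θ) = 0.8333
v = R·ω = 0.8333·1.5000 = 1.2500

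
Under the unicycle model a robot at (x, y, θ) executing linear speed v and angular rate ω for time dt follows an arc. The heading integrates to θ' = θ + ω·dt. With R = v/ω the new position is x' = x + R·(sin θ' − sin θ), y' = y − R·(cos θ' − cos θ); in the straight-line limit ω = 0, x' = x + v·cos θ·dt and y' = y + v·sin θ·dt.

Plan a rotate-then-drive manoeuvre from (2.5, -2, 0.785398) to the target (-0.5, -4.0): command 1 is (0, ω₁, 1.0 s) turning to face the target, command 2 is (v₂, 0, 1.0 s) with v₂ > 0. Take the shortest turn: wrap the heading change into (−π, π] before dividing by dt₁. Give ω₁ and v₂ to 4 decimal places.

heading to target = atan2(-4−-2, -0.5−2.5) = -2.5536
Δθ = wrap(-2.5536 − 0.7854) = 2.9442; ω₁ = Δθ/dt₁ = 2.9442
distance = √((-0.5−2.5)² + (-4−-2)²) = 3.6056; v₂ = distance/dt₂ = 3.6056

ω₁ = 2.9442, v₂ = 3.6056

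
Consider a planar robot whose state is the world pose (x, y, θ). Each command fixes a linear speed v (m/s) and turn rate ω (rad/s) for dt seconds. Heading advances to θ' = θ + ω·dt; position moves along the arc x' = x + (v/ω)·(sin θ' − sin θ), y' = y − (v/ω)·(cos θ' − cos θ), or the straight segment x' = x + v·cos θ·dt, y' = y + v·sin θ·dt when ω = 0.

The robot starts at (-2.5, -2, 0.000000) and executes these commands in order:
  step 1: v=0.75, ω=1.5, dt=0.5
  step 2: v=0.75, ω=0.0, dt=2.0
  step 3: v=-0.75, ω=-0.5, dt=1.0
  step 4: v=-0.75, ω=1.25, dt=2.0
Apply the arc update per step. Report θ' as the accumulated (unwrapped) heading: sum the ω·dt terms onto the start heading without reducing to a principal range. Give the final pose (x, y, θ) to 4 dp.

step 1: θ'=0.7500 (R=0.5000) → pose (-2.1592, -1.8658, 0.7500)
step 2: θ'=0.7500 (straight) → pose (-1.0616, -0.8434, 0.7500)
step 3: θ'=0.2500 (R=1.5000) → pose (-1.7130, -1.1992, 0.2500)
step 4: θ'=2.7500 (R=-0.6000) → pose (-1.7936, -2.3352, 2.7500)

(-1.7936, -2.3352, 2.7500)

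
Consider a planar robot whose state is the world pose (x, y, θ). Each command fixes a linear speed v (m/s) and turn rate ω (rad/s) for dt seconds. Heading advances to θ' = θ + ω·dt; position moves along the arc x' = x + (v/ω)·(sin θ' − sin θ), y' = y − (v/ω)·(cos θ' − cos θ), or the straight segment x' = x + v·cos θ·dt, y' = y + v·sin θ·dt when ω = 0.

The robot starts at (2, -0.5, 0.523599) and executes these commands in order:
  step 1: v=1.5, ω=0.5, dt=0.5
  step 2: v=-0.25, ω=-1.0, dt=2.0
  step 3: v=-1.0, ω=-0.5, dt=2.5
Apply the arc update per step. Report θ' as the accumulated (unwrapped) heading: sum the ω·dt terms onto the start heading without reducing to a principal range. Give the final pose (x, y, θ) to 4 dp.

(2.8343, 2.2952, -2.4764)

step 1: θ'=0.7736 (R=3.0000) → pose (2.5961, -0.0481, 0.7736)
step 2: θ'=-1.2264 (R=0.2500) → pose (2.1861, 0.0463, -1.2264)
step 3: θ'=-2.4764 (R=2.0000) → pose (2.8343, 2.2952, -2.4764)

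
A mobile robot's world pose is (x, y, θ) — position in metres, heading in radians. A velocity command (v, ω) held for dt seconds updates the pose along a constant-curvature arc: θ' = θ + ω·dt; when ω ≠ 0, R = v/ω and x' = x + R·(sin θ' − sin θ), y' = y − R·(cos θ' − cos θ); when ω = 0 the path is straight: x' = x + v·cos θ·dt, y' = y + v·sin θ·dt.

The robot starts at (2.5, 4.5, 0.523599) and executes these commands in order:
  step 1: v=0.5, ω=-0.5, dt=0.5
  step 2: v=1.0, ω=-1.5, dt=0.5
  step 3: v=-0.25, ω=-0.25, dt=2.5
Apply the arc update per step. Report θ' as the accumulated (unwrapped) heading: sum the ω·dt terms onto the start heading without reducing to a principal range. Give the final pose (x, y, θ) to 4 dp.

(2.7824, 4.9836, -1.1014)

step 1: θ'=0.2736 (R=-1.0000) → pose (2.7298, 4.5968, 0.2736)
step 2: θ'=-0.4764 (R=-0.6667) → pose (3.2157, 4.5473, -0.4764)
step 3: θ'=-1.1014 (R=1.0000) → pose (2.7824, 4.9836, -1.1014)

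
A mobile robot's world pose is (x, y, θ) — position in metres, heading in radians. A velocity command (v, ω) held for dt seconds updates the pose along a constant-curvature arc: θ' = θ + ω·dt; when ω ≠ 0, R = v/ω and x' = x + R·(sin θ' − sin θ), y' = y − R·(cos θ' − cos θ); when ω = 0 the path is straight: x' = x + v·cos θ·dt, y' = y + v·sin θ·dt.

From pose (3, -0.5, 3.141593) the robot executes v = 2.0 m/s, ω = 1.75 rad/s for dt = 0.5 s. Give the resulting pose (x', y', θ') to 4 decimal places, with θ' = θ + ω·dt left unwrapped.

θ' = 3.1416 + 1.75·0.5 = 4.0166
R = v/ω = 2.0/1.75 = 1.1429
x' = 3 + 1.1429·(sin 4.0166 − sin 3.1416) = 2.1228
y' = -0.5 − 1.1429·(cos 4.0166 − cos 3.1416) = -0.9103

(2.1228, -0.9103, 4.0166)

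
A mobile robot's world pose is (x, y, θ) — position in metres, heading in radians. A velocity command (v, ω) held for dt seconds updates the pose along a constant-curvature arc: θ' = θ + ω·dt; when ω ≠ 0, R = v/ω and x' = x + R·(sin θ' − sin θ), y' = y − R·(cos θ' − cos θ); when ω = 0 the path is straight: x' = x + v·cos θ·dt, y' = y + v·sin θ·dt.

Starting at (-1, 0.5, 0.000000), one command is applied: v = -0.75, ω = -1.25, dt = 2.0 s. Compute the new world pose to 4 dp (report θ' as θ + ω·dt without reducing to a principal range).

(-1.3591, 1.5807, -2.5000)

θ' = 0.0000 + -1.25·2.0 = -2.5000
R = v/ω = -0.75/-1.25 = 0.6000
x' = -1 + 0.6000·(sin -2.5000 − sin 0.0000) = -1.3591
y' = 0.5 − 0.6000·(cos -2.5000 − cos 0.0000) = 1.5807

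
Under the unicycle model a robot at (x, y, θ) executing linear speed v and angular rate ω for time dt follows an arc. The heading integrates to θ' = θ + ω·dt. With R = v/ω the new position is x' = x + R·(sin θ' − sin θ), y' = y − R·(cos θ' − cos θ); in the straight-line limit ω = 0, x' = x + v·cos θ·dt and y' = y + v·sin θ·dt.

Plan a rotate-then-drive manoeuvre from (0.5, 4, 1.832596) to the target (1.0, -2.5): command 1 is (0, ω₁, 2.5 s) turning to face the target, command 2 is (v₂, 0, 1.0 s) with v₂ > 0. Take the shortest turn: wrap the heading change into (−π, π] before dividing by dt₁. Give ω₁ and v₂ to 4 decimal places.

heading to target = atan2(-2.5−4, 1−0.5) = -1.4940
Δθ = wrap(-1.4940 − 1.8326) = 2.9566; ω₁ = Δθ/dt₁ = 1.1826
distance = √((1−0.5)² + (-2.5−4)²) = 6.5192; v₂ = distance/dt₂ = 6.5192

ω₁ = 1.1826, v₂ = 6.5192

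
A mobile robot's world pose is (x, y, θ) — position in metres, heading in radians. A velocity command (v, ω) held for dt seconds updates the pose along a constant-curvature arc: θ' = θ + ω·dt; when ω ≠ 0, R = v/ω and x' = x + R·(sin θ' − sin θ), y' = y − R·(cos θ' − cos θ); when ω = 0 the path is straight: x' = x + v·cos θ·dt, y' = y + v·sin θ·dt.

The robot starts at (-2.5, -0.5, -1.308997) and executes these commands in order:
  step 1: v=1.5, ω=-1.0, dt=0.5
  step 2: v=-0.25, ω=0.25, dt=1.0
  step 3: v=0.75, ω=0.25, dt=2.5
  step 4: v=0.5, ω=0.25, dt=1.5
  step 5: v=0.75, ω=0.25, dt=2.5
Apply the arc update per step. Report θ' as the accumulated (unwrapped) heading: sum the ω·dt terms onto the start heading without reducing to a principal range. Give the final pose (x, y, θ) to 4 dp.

(0.4609, -3.6993, 0.0660)

step 1: θ'=-1.8090 (R=-1.5000) → pose (-2.4912, -1.2422, -1.8090)
step 2: θ'=-1.5590 (R=-1.0000) → pose (-2.4631, -0.9944, -1.5590)
step 3: θ'=-0.9340 (R=3.0000) → pose (-1.8753, -2.7429, -0.9340)
step 4: θ'=-0.5590 (R=2.0000) → pose (-1.3280, -3.2492, -0.5590)
step 5: θ'=0.0660 (R=3.0000) → pose (0.4609, -3.6993, 0.0660)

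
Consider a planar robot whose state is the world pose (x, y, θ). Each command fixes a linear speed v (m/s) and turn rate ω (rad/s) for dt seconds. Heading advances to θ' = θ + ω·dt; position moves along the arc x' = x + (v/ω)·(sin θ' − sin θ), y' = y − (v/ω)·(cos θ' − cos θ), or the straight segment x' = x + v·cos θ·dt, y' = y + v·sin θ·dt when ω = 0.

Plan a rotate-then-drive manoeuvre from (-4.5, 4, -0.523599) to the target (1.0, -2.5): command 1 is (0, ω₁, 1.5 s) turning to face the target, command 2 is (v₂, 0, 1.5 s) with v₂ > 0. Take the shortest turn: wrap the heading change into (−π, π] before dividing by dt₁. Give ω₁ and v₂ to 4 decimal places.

ω₁ = -0.2300, v₂ = 5.6765

heading to target = atan2(-2.5−4, 1−-4.5) = -0.8685
Δθ = wrap(-0.8685 − -0.5236) = -0.3449; ω₁ = Δθ/dt₁ = -0.2300
distance = √((1−-4.5)² + (-2.5−4)²) = 8.5147; v₂ = distance/dt₂ = 5.6765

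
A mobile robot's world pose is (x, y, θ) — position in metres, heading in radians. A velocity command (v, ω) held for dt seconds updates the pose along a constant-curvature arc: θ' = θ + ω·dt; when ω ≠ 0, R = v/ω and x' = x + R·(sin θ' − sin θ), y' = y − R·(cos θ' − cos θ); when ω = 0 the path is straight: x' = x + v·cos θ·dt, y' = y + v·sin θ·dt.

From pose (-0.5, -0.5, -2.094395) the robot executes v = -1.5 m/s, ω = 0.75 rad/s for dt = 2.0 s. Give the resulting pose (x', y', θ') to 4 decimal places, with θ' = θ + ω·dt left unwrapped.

θ' = -2.0944 + 0.75·2.0 = -0.5944
R = v/ω = -1.5/0.75 = -2.0000
x' = -0.5 + -2.0000·(sin -0.5944 − sin -2.0944) = -1.1120
y' = -0.5 − -2.0000·(cos -0.5944 − cos -2.0944) = 2.1570

(-1.1120, 2.1570, -0.5944)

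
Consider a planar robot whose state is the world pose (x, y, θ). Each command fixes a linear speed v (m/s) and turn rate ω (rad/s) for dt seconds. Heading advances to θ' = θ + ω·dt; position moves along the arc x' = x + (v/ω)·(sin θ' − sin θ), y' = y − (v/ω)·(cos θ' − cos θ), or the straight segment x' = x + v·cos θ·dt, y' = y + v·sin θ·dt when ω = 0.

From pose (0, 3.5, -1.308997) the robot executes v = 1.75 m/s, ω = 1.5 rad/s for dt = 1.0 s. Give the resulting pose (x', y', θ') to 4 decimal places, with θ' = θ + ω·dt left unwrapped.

θ' = -1.3090 + 1.5·1.0 = 0.1910
R = v/ω = 1.75/1.5 = 1.1667
x' = 0 + 1.1667·(sin 0.1910 − sin -1.3090) = 1.3484
y' = 3.5 − 1.1667·(cos 0.1910 − cos -1.3090) = 2.6565

(1.3484, 2.6565, 0.1910)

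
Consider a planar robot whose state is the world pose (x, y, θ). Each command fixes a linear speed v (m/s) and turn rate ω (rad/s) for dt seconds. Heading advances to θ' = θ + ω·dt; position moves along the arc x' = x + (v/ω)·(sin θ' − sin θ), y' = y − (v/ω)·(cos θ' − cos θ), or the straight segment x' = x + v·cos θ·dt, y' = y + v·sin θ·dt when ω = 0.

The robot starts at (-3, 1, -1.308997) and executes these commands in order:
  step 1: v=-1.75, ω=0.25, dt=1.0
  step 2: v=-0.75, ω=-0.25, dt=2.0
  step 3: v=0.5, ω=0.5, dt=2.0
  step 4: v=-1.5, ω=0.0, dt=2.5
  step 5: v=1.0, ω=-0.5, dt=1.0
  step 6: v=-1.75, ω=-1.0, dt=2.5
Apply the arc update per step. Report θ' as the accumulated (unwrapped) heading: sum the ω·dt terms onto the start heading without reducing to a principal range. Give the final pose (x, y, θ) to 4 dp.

(-3.8340, 6.9438, -3.5590)

step 1: θ'=-1.0590 (R=-7.0000) → pose (-3.6584, 2.6165, -1.0590)
step 2: θ'=-1.5590 (R=3.0000) → pose (-4.0426, 4.0503, -1.5590)
step 3: θ'=-0.5590 (R=1.0000) → pose (-3.5730, 3.2143, -0.5590)
step 4: θ'=-0.5590 (straight) → pose (-6.7522, 5.2031, -0.5590)
step 5: θ'=-1.0590 (R=-2.0000) → pose (-6.0692, 4.4870, -1.0590)
step 6: θ'=-3.5590 (R=1.7500) → pose (-3.8340, 6.9438, -3.5590)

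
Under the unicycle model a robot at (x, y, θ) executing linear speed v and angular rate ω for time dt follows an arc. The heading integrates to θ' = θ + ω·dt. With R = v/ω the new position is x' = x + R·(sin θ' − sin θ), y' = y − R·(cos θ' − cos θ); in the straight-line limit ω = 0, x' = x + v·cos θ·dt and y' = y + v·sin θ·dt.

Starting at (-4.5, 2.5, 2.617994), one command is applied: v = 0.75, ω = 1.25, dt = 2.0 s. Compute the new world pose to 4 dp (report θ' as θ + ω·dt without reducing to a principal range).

(-5.3513, 1.7436, 5.1180)

θ' = 2.6180 + 1.25·2.0 = 5.1180
R = v/ω = 0.75/1.25 = 0.6000
x' = -4.5 + 0.6000·(sin 5.1180 − sin 2.6180) = -5.3513
y' = 2.5 − 0.6000·(cos 5.1180 − cos 2.6180) = 1.7436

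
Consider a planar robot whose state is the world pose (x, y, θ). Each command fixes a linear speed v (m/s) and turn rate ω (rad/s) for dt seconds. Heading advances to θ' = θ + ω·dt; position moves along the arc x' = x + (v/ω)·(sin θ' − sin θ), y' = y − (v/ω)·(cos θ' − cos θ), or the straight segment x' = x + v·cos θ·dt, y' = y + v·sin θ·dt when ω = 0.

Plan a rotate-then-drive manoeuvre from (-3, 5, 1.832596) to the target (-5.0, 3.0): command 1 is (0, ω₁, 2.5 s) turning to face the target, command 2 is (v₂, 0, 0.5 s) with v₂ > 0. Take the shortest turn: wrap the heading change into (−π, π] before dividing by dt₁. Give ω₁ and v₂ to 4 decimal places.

ω₁ = 0.8378, v₂ = 5.6569

heading to target = atan2(3−5, -5−-3) = -2.3562
Δθ = wrap(-2.3562 − 1.8326) = 2.0944; ω₁ = Δθ/dt₁ = 0.8378
distance = √((-5−-3)² + (3−5)²) = 2.8284; v₂ = distance/dt₂ = 5.6569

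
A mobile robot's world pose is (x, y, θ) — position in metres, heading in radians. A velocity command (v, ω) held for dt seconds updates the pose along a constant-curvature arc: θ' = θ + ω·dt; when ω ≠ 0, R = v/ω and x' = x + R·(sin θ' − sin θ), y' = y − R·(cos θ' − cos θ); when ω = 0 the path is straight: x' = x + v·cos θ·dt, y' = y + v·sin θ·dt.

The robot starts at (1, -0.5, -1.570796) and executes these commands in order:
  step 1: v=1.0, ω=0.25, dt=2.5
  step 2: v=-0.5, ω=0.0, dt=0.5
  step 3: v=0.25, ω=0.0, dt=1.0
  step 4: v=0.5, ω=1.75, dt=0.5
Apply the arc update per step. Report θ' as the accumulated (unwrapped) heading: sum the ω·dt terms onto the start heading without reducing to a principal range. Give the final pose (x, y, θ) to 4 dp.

step 1: θ'=-0.9458 (R=4.0000) → pose (1.7561, -2.8404, -0.9458)
step 2: θ'=-0.9458 (straight) → pose (1.6099, -2.6376, -0.9458)
step 3: θ'=-0.9458 (straight) → pose (1.7561, -2.8404, -0.9458)
step 4: θ'=-0.0708 (R=0.2857) → pose (1.9676, -2.9582, -0.0708)

(1.9676, -2.9582, -0.0708)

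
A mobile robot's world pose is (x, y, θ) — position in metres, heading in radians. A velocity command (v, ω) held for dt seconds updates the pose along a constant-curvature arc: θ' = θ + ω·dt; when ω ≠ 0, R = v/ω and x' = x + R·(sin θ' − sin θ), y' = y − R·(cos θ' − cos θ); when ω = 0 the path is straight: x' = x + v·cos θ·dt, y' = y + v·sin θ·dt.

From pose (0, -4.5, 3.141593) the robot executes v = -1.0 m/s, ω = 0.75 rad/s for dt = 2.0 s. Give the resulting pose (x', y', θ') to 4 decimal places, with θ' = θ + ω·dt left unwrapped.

θ' = 3.1416 + 0.75·2.0 = 4.6416
R = v/ω = -1.0/0.75 = -1.3333
x' = 0 + -1.3333·(sin 4.6416 − sin 3.1416) = 1.3300
y' = -4.5 − -1.3333·(cos 4.6416 − cos 3.1416) = -3.2610

(1.3300, -3.2610, 4.6416)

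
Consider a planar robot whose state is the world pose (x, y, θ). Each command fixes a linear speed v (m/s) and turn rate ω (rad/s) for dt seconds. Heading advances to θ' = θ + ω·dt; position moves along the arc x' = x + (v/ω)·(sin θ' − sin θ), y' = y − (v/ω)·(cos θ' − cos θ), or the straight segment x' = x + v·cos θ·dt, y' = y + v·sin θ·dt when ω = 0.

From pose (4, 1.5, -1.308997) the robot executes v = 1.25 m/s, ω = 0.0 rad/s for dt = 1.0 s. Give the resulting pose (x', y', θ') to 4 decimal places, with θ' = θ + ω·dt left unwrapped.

(4.3235, 0.2926, -1.3090)

θ' = -1.3090 + 0.0·1.0 = -1.3090
ω = 0 → straight: x' = 4 + 1.25·cos(-1.3090)·1.0 = 4.3235
y' = 1.5 + 1.25·sin(-1.3090)·1.0 = 0.2926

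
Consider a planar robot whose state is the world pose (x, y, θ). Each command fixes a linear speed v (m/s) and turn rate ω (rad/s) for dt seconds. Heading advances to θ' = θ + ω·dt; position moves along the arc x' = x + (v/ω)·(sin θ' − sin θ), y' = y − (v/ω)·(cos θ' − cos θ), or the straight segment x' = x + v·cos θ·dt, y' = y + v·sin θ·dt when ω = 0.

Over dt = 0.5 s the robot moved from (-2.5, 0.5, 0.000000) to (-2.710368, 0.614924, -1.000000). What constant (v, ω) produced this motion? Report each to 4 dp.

Δθ = -1.000000 − 0.000000 = -1.000000
ω = Δθ/dt = -1.000000/0.5 = -2.0000
R = Δx/(sin θ' − sin θ) = 0.2500
v = R·ω = 0.2500·-2.0000 = -0.5000

v = -0.5000, ω = -2.0000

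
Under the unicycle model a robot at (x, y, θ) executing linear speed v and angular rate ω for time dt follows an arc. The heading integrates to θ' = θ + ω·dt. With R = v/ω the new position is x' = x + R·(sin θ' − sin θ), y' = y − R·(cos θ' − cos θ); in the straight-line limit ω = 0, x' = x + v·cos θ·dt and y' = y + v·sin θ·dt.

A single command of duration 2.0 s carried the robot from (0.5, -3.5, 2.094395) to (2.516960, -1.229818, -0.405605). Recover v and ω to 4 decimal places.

v = 2.0000, ω = -1.2500

Δθ = -0.405605 − 2.094395 = -2.500000
ω = Δθ/dt = -2.500000/2.0 = -1.2500
R = −Δy/(cos θ' − cos θ) = -1.6000
v = R·ω = -1.6000·-1.2500 = 2.0000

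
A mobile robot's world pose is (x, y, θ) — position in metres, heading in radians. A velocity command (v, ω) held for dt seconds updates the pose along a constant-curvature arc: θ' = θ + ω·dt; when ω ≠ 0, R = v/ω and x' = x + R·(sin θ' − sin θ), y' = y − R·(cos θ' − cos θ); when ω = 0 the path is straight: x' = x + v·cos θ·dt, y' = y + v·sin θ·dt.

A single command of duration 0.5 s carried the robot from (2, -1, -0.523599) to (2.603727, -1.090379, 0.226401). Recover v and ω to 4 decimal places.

v = 1.2500, ω = 1.5000

Δθ = 0.226401 − -0.523599 = 0.750000
ω = Δθ/dt = 0.750000/0.5 = 1.5000
R = Δx/(sin θ' − sin θ) = 0.8333
v = R·ω = 0.8333·1.5000 = 1.2500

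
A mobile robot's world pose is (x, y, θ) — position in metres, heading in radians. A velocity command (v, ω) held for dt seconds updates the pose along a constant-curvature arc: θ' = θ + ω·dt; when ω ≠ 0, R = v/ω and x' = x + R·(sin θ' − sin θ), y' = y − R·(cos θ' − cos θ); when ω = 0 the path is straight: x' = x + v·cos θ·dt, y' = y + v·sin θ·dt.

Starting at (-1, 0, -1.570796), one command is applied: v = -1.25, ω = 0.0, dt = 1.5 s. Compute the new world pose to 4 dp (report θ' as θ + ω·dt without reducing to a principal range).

θ' = -1.5708 + 0.0·1.5 = -1.5708
ω = 0 → straight: x' = -1 + -1.25·cos(-1.5708)·1.5 = -1.0000
y' = 0 + -1.25·sin(-1.5708)·1.5 = 1.8750

(-1.0000, 1.8750, -1.5708)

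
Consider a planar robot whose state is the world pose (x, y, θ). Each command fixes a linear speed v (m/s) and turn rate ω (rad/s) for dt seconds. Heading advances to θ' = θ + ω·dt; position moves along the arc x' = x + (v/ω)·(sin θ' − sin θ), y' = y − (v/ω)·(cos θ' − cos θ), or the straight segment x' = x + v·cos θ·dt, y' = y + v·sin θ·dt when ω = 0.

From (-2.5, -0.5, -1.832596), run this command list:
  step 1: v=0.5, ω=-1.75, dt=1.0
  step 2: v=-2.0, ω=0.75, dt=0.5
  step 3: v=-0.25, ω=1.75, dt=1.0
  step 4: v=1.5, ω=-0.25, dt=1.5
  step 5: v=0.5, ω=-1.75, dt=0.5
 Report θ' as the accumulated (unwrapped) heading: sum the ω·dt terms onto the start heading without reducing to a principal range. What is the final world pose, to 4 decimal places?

step 1: θ'=-3.5826 (R=-0.2857) → pose (-2.8979, -0.6844, -3.5826)
step 2: θ'=-3.2076 (R=-2.6667) → pose (-1.9356, -0.9338, -3.2076)
step 3: θ'=-1.4576 (R=-0.1429) → pose (-1.7842, -0.7751, -1.4576)
step 4: θ'=-1.8326 (R=-6.0000) → pose (-1.9502, -3.0057, -1.8326)
step 5: θ'=-2.7076 (R=-0.2857) → pose (-2.1061, -3.1910, -2.7076)

(-2.1061, -3.1910, -2.7076)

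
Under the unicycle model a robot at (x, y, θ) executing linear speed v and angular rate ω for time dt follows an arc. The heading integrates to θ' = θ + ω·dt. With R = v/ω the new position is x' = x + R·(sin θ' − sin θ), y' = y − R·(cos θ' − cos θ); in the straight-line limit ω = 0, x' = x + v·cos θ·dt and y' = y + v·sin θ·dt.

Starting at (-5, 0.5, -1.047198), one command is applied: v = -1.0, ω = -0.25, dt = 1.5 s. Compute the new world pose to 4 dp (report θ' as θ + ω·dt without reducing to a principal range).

θ' = -1.0472 + -0.25·1.5 = -1.4222
R = v/ω = -1.0/-0.25 = 4.0000
x' = -5 + 4.0000·(sin -1.4222 − sin -1.0472) = -5.4918
y' = 0.5 − 4.0000·(cos -1.4222 − cos -1.0472) = 1.9078

(-5.4918, 1.9078, -1.4222)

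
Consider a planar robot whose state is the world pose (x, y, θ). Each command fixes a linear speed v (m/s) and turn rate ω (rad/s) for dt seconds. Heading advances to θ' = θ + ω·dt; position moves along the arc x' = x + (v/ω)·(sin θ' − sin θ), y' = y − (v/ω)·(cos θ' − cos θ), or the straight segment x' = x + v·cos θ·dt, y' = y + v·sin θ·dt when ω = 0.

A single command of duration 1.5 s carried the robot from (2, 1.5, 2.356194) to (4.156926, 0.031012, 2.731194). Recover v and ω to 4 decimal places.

v = -1.7500, ω = 0.2500

Δθ = 2.731194 − 2.356194 = 0.375000
ω = Δθ/dt = 0.375000/1.5 = 0.2500
R = Δx/(sin θ' − sin θ) = -7.0000
v = R·ω = -7.0000·0.2500 = -1.7500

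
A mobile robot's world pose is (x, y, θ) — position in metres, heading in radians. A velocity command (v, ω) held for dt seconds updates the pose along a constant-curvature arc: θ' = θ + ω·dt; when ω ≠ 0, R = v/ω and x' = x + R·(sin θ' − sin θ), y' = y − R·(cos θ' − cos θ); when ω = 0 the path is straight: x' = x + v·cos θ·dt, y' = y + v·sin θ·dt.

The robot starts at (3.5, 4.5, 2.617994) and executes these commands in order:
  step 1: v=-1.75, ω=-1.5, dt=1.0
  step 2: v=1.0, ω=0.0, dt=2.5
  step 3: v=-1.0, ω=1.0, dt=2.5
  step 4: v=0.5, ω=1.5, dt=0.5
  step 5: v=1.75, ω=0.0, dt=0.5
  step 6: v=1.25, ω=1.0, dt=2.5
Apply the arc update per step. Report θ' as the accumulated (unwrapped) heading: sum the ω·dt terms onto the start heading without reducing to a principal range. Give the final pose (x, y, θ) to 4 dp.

(7.8276, 1.4296, 6.8680)

step 1: θ'=1.1180 (R=1.1667) → pose (3.9658, 2.9792, 1.1180)
step 2: θ'=1.1180 (straight) → pose (5.0595, 5.2273, 1.1180)
step 3: θ'=3.6180 (R=-1.0000) → pose (6.4173, 3.9012, 3.6180)
step 4: θ'=4.3680 (R=0.3333) → pose (6.2564, 3.7175, 4.3680)
step 5: θ'=4.3680 (straight) → pose (5.9610, 2.8939, 4.3680)
step 6: θ'=6.8680 (R=1.2500) → pose (7.8276, 1.4296, 6.8680)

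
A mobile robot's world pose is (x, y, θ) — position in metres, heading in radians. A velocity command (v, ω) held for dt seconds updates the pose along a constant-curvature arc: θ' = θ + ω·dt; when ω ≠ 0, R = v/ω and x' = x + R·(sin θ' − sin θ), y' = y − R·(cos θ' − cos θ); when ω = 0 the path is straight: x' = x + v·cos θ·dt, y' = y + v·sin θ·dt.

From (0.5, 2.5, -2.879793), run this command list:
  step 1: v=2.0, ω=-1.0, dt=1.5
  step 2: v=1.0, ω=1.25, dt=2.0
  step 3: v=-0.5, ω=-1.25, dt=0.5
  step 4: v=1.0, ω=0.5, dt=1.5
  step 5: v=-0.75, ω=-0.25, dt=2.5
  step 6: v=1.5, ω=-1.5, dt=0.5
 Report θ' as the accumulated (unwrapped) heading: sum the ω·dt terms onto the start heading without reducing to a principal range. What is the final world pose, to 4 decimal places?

(-3.8598, 4.0644, -3.1298)

step 1: θ'=-4.3798 (R=-2.0000) → pose (-1.9080, 3.7789, -4.3798)
step 2: θ'=-1.8798 (R=0.8000) → pose (-3.4263, 3.7609, -1.8798)
step 3: θ'=-2.5048 (R=0.4000) → pose (-3.2831, 3.9609, -2.5048)
step 4: θ'=-1.7548 (R=2.0000) → pose (-4.0601, 2.7188, -1.7548)
step 5: θ'=-2.3798 (R=3.0000) → pose (-3.1814, 4.3407, -2.3798)
step 6: θ'=-3.1298 (R=-1.0000) → pose (-3.8598, 4.0644, -3.1298)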